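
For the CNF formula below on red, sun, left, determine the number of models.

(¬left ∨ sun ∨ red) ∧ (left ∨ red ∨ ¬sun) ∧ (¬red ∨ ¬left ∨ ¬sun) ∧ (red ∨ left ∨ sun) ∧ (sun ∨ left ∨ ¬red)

3

There are 2^3 = 8 truth assignments over (red, sun, left).
Check each against the 5 clauses (columns in the order red, sun, left):
  F F F  ✗ fails (red ∨ left ∨ sun)
  F F T  ✗ fails (¬left ∨ sun ∨ red)
  F T F  ✗ fails (left ∨ red ∨ ¬sun)
  F T T  ✓ satisfies all
  T F F  ✗ fails (sun ∨ left ∨ ¬red)
  T F T  ✓ satisfies all
  T T F  ✓ satisfies all
  T T T  ✗ fails (¬red ∨ ¬left ∨ ¬sun)
3 of the 8 rows are models.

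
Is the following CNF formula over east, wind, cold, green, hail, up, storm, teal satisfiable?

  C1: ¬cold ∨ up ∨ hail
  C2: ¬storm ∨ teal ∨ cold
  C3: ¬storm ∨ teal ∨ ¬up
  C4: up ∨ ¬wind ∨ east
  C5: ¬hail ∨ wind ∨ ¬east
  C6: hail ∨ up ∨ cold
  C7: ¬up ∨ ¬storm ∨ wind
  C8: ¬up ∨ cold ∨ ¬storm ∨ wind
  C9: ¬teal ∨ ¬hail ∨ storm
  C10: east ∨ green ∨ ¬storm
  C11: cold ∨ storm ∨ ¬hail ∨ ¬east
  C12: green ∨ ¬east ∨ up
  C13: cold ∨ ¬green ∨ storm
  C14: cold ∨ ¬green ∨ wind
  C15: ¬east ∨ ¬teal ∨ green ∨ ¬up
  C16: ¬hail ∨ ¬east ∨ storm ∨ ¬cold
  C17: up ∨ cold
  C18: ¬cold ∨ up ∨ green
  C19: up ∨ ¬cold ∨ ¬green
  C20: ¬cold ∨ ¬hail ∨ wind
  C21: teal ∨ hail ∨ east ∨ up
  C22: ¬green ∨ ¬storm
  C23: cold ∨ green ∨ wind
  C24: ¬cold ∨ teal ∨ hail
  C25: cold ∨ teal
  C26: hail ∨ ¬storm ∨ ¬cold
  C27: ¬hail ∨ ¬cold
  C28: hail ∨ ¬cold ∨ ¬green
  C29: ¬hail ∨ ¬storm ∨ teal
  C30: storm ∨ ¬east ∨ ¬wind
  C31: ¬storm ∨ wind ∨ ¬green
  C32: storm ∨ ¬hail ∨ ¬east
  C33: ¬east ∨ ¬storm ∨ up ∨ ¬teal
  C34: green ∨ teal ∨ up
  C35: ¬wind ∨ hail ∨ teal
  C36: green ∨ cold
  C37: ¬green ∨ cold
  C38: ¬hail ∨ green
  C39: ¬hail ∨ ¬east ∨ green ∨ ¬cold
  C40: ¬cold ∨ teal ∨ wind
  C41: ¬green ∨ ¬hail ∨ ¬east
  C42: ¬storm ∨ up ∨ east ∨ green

Try up = True.
Try storm = False.
Try teal = True.
The clause (¬hail) is unit, so hail = False.
Try cold = True.
The clause (¬green) is unit, so green = False.
The clause (¬east) is unit, so east = False.
No clause remains; wind is free.
A satisfying assignment: east=False; wind=True; cold=True; green=False; hail=False; up=True; storm=False; teal=True.

Yes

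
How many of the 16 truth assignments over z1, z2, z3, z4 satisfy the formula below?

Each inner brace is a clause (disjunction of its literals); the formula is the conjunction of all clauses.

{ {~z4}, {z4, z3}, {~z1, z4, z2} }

There are 2^4 = 16 truth assignments over (z1, z2, z3, z4).
Check each against the 3 clauses (columns in the order z1, z2, z3, z4):
  F F F F  ✗ fails (z4 | z3)
  F F F T  ✗ fails (~z4)
  F F T F  ✓ satisfies all
  F F T T  ✗ fails (~z4)
  F T F F  ✗ fails (z4 | z3)
  F T F T  ✗ fails (~z4)
  F T T F  ✓ satisfies all
  F T T T  ✗ fails (~z4)
  T F F F  ✗ fails (z4 | z3)
  T F F T  ✗ fails (~z4)
  T F T F  ✗ fails (~z1 | z4 | z2)
  T F T T  ✗ fails (~z4)
  T T F F  ✗ fails (z4 | z3)
  T T F T  ✗ fails (~z4)
  T T T F  ✓ satisfies all
  T T T T  ✗ fails (~z4)
3 of the 16 rows are models.

3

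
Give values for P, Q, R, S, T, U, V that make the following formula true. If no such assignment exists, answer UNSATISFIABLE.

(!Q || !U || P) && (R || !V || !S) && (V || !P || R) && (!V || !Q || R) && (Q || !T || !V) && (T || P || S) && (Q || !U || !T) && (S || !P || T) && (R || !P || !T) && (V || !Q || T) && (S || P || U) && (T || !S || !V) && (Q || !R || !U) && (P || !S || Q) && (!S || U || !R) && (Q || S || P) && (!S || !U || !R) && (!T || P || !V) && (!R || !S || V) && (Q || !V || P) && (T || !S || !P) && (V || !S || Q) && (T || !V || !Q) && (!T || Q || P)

Suppose Q = true.
Suppose U = false.
Suppose V = true.
The clause (R) is unit, so R = true.
The clause (!S) is unit, so S = false.
The clause (P) is unit, so P = true.
The clause (T) is unit, so T = true.
All clauses are satisfied.

P ↦ true,  Q ↦ true,  R ↦ true,  S ↦ false,  T ↦ true,  U ↦ false,  V ↦ true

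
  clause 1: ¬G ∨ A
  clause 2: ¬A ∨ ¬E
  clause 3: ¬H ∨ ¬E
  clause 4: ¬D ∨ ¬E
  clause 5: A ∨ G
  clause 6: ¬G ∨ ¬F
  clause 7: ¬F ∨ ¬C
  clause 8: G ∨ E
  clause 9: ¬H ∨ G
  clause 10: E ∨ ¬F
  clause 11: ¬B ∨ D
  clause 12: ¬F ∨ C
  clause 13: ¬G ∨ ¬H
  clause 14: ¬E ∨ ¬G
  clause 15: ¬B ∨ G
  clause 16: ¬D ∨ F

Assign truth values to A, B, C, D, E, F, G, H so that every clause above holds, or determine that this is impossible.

A ↦ True, B ↦ False, C ↦ False, D ↦ False, E ↦ False, F ↦ False, G ↦ True, H ↦ False

Try G = True.
(A) alone gives A = True.
(¬E) alone gives E = False.
(¬F) alone gives F = False.
(¬H) alone gives H = False.
(¬D) alone gives D = False.
(¬B) alone gives B = False.
Every clause is now satisfied; C is unconstrained.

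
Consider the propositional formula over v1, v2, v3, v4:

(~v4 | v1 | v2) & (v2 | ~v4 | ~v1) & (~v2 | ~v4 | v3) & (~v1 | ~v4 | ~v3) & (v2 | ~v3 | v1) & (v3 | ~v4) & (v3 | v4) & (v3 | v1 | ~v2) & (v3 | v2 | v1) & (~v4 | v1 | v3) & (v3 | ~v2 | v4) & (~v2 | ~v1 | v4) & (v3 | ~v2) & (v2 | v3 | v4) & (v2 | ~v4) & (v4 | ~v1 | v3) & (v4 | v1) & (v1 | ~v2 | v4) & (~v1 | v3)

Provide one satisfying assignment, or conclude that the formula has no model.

v1: 1; v2: 0; v3: 1; v4: 0

Case v3 = 1:
Case v1 = 1:
(~v4) alone gives v4 = 0.
(~v2) alone gives v2 = 0.
All clauses are satisfied.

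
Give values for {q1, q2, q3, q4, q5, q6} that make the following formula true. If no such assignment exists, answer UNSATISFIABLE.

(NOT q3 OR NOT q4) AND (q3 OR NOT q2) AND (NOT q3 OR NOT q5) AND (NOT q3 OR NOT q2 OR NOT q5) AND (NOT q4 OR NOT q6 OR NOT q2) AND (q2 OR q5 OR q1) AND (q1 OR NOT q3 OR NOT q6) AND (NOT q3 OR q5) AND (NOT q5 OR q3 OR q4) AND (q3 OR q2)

UNSATISFIABLE

Suppose q3 = false.
From the singleton clause (NOT q2), q2 = false.
But (q2) is also a unit clause — contradiction.
Undo q3 and try q3 = true.
From the singleton clause (NOT q4), q4 = false.
From the singleton clause (NOT q5), q5 = false.
But (q5) is also a unit clause — contradiction.
Neither q3 = true nor q3 = false works.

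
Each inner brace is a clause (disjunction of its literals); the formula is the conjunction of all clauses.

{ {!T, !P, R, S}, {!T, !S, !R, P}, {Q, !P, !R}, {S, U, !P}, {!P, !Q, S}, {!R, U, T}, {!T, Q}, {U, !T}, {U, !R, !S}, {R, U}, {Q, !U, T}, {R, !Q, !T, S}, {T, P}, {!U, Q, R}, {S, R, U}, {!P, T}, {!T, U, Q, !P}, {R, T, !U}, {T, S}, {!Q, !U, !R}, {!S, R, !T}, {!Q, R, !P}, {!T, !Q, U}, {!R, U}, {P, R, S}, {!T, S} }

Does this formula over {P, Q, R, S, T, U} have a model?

No, unsatisfiable

Try T = false.
From the singleton clause (P), P = true.
That conflicts with the unit clause (!P).
So T must be the other value — set T = true.
From the singleton clause (Q), Q = true.
From the singleton clause (U), U = true.
From the singleton clause (!R), R = false.
From the singleton clause (S), S = true.
That conflicts with the unit clause (!S).
Both values of T lead to a conflict.
No assignment satisfies every clause.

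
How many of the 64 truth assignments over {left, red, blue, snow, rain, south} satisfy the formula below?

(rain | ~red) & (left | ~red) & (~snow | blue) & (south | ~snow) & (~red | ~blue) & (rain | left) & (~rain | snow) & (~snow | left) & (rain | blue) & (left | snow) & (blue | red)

4

There are 2^6 = 64 truth assignments over (left, red, blue, snow, rain, south).
Split on south. With south = 1, the clauses containing south are satisfied and ~south drops from the rest; 3 of the 2^5 = 32 assignments to the other variables satisfy what remains.
With south = 0, by the same count on the reduced clause set, 1 assignment works.
Total: 3 + 1 = 4.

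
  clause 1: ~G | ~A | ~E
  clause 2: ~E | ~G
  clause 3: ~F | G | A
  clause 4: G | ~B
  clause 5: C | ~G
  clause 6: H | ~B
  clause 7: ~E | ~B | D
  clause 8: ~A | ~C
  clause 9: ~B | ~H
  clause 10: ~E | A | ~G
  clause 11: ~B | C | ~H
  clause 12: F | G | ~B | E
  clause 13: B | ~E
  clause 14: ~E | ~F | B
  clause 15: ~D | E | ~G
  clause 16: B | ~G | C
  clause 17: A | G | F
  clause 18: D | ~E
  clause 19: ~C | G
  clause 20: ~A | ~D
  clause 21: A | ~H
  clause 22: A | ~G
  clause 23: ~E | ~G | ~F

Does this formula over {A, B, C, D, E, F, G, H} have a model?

Yes

Case E = 0:
Case G = 0:
(~B) alone gives B = 0.
(~C) alone gives C = 0.
Case F = 0:
(A) alone gives A = 1.
(~D) alone gives D = 0.
All clauses hold; H can take either value.
A satisfying assignment: A ↦ 1, B ↦ 0, C ↦ 0, D ↦ 0, E ↦ 0, F ↦ 0, G ↦ 0, H ↦ 0.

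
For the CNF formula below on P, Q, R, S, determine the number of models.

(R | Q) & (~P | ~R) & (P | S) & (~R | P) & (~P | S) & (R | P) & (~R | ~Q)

There are 2^4 = 16 truth assignments over (P, Q, R, S).
Check each against the 7 clauses (columns in the order P, Q, R, S):
  F F F F  ✗ fails (R | Q)
  F F F T  ✗ fails (R | Q)
  F F T F  ✗ fails (P | S)
  F F T T  ✗ fails (~R | P)
  F T F F  ✗ fails (P | S)
  F T F T  ✗ fails (R | P)
  F T T F  ✗ fails (P | S)
  F T T T  ✗ fails (~R | P)
  T F F F  ✗ fails (R | Q)
  T F F T  ✗ fails (R | Q)
  T F T F  ✗ fails (~P | ~R)
  T F T T  ✗ fails (~P | ~R)
  T T F F  ✗ fails (~P | S)
  T T F T  ✓ satisfies all
  T T T F  ✗ fails (~P | ~R)
  T T T T  ✗ fails (~P | ~R)
1 of the 16 rows is a model.

1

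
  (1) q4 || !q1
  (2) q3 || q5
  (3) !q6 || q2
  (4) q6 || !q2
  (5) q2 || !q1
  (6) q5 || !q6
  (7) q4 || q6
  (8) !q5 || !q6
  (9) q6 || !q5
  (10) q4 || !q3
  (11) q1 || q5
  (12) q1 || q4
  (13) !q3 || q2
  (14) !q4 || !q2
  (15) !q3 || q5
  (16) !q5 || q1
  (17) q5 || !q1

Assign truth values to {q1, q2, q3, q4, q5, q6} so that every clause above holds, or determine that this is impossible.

Try q4 = true.
The clause (!q2) is unit, so q2 = false.
The clause (!q6) is unit, so q6 = false.
The clause (!q1) is unit, so q1 = false.
The clause (!q5) is unit, so q5 = false.
Now (q5) is unsatisfied and unit — conflict.
Backtrack on q4: now try q4 = false.
The clause (!q1) is unit, so q1 = false.
Now (q1) is unsatisfied and unit — conflict.
Both values of q4 lead to a conflict.

UNSATISFIABLE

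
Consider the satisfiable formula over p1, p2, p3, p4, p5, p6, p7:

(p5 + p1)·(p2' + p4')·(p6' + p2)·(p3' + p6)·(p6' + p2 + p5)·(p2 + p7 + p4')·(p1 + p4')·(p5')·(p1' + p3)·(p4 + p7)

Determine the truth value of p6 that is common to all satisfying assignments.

Suppose p6 = 0.
From the singleton clause (p3'), p3 = 0.
From the singleton clause (p5'), p5 = 0.
From the singleton clause (p1), p1 = 1.
Now (p1') is unsatisfied and unit — conflict.
So every satisfying assignment has p6 = True.

True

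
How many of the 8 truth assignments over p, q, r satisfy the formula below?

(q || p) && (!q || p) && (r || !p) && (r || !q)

There are 2^3 = 8 truth assignments over (p, q, r).
Split on p. With p = true, the clauses containing p are satisfied and !p drops from the rest; 2 of the 2^2 = 4 assignments to the other variables satisfy what remains.
With p = false, by the same count on the reduced clause set, 0 assignments work.
Total: 2 + 0 = 2.

2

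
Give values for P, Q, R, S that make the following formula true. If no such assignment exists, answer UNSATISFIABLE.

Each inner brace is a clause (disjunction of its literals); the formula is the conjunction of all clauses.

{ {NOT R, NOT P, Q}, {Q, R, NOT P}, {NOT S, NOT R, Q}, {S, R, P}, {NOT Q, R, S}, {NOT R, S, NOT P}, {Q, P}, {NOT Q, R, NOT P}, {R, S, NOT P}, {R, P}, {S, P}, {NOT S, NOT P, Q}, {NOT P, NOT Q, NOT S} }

Branch on Q: set Q = true.
Branch on R: set R = true.
Branch on S: set S = true.
Unit clause (NOT P) forces P = false.
This assignment satisfies each clause.

P ↦ false,  Q ↦ true,  R ↦ true,  S ↦ true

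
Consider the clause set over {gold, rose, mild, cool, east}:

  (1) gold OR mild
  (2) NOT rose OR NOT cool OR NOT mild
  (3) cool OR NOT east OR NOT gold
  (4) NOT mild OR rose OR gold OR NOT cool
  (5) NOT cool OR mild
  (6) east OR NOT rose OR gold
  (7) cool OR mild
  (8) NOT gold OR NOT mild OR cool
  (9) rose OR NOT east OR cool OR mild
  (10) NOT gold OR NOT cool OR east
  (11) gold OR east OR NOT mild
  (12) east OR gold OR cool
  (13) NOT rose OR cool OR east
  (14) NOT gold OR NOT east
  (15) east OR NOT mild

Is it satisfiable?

Try gold = false.
Unit clause (mild) forces mild = true.
Unit clause (east) forces east = true.
Try rose = false.
Unit clause (NOT cool) forces cool = false.
Every clause now holds.
A satisfying assignment: gold ↦ false,  rose ↦ false,  mild ↦ true,  cool ↦ false,  east ↦ true.

Yes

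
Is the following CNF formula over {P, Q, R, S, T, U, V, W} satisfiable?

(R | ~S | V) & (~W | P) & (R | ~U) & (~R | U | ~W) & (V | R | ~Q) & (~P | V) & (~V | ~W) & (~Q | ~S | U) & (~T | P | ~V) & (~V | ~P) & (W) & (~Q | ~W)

Unsatisfiable

(W) alone gives W = 1.
(P) alone gives P = 1.
(V) alone gives V = 1.
That conflicts with the unit clause (~V).
No assignment satisfies every clause.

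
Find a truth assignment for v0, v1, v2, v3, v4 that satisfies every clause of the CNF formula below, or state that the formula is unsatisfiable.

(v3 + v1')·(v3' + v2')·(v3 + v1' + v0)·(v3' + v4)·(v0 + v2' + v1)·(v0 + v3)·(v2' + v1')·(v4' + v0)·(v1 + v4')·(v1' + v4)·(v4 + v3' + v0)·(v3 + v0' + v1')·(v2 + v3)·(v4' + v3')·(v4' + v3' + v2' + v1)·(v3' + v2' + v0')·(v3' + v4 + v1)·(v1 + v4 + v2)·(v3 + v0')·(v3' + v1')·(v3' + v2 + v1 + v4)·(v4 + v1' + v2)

UNSATISFIABLE

Try v3 = 1.
(v2') alone gives v2 = 0.
(v4) alone gives v4 = 1.
That conflicts with the unit clause (v4').
Undo v3 and try v3 = 0.
(v1') alone gives v1 = 0.
(v0) alone gives v0 = 1.
That conflicts with the unit clause (v0').
Both values of v3 lead to a conflict.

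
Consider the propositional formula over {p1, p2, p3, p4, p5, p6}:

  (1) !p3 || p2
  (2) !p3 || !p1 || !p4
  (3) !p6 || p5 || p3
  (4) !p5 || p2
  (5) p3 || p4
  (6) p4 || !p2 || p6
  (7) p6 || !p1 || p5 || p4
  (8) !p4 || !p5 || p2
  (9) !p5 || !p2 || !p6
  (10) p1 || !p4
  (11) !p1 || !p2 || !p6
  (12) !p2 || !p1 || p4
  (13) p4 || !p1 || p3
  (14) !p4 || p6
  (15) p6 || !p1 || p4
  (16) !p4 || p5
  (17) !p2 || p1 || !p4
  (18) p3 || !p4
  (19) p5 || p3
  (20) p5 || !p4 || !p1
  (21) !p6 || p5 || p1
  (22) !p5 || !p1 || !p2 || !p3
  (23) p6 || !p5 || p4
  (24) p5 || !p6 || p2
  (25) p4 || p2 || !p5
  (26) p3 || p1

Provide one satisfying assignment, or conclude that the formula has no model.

Branch on p3: set p3 = false.
From the singleton clause (p4), p4 = true.
Now (!p4) is unsatisfied and unit — conflict.
Backtrack on p3: now try p3 = true.
From the singleton clause (p2), p2 = true.
Branch on p1: set p1 = false.
From the singleton clause (!p4), p4 = false.
From the singleton clause (p6), p6 = true.
From the singleton clause (!p5), p5 = false.
Now (p5) is unsatisfied and unit — conflict.
Backtrack on p1: now try p1 = true.
From the singleton clause (!p4), p4 = false.
Now (p4) is unsatisfied and unit — conflict.
Neither p1 = true nor p1 = false works.
Neither p3 = true nor p3 = false works.

UNSATISFIABLE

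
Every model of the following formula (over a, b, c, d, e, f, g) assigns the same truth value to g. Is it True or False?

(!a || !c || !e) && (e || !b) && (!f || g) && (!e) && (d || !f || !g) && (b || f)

True

Suppose g = false.
The clause (!f) is unit, so f = false.
The clause (!e) is unit, so e = false.
The clause (!b) is unit, so b = false.
That conflicts with the unit clause (b).
So every satisfying assignment has g = True.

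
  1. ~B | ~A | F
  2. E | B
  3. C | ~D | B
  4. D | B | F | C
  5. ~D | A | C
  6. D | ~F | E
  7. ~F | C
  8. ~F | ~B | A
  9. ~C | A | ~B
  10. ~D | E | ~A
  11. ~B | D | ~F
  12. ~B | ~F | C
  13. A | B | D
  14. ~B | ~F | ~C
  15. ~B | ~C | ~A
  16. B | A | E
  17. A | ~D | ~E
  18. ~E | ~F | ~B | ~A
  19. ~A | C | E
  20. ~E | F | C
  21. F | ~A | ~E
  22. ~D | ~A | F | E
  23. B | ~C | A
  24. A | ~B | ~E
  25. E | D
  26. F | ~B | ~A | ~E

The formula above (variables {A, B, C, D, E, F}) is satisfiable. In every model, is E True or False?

True

Suppose E = 0.
The clause (B) is unit, so B = 1.
The clause (D) is unit, so D = 1.
The clause (~A) is unit, so A = 0.
The clause (C) is unit, so C = 1.
But (~C) is also a unit clause — contradiction.
So every satisfying assignment has E = True.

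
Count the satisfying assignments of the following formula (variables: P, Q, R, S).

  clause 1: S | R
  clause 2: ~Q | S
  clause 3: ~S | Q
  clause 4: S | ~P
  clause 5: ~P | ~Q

3

There are 2^4 = 16 truth assignments over (P, Q, R, S).
Check each against the 5 clauses (columns in the order P, Q, R, S):
  F F F F  ✗ fails (S | R)
  F F F T  ✗ fails (~S | Q)
  F F T F  ✓ satisfies all
  F F T T  ✗ fails (~S | Q)
  F T F F  ✗ fails (S | R)
  F T F T  ✓ satisfies all
  F T T F  ✗ fails (~Q | S)
  F T T T  ✓ satisfies all
  T F F F  ✗ fails (S | R)
  T F F T  ✗ fails (~S | Q)
  T F T F  ✗ fails (S | ~P)
  T F T T  ✗ fails (~S | Q)
  T T F F  ✗ fails (S | R)
  T T F T  ✗ fails (~P | ~Q)
  T T T F  ✗ fails (~Q | S)
  T T T T  ✗ fails (~P | ~Q)
3 of the 16 rows are models.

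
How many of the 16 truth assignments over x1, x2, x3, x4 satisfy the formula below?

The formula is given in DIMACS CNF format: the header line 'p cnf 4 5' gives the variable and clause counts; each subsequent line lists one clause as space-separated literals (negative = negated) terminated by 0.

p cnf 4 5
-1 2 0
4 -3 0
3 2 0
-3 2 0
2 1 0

6

There are 2^4 = 16 truth assignments over (x1, x2, x3, x4).
Split on x2. With x2 = True, the clauses containing x2 are satisfied and ¬x2 drops from the rest; 6 of the 2^3 = 8 assignments to the other variables satisfy what remains.
With x2 = False, by the same count on the reduced clause set, 0 assignments work.
(One model: x1=F, x2=T, x3=F, x4=F.)
Total: 6 + 0 = 6.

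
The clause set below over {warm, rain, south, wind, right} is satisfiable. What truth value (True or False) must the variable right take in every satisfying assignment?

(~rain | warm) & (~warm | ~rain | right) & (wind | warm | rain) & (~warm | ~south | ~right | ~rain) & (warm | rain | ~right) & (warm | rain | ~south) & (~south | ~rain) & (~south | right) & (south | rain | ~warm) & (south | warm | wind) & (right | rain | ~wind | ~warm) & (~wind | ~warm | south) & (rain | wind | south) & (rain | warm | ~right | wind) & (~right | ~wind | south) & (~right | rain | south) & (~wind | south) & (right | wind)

True

Suppose right = 0.
The clause (~south) is unit, so south = 0.
The clause (~wind) is unit, so wind = 0.
Now (wind) is unsatisfied and unit — conflict.
So every satisfying assignment has right = True.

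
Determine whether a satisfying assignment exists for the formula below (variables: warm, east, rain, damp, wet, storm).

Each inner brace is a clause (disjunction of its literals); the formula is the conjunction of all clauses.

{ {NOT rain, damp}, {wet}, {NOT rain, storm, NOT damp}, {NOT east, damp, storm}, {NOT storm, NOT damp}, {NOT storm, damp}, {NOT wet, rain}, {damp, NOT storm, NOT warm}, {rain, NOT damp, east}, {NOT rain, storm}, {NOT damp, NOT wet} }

No

Unit clause (wet) forces wet = true.
Unit clause (rain) forces rain = true.
Unit clause (damp) forces damp = true.
That conflicts with the unit clause (NOT damp).
No assignment satisfies every clause.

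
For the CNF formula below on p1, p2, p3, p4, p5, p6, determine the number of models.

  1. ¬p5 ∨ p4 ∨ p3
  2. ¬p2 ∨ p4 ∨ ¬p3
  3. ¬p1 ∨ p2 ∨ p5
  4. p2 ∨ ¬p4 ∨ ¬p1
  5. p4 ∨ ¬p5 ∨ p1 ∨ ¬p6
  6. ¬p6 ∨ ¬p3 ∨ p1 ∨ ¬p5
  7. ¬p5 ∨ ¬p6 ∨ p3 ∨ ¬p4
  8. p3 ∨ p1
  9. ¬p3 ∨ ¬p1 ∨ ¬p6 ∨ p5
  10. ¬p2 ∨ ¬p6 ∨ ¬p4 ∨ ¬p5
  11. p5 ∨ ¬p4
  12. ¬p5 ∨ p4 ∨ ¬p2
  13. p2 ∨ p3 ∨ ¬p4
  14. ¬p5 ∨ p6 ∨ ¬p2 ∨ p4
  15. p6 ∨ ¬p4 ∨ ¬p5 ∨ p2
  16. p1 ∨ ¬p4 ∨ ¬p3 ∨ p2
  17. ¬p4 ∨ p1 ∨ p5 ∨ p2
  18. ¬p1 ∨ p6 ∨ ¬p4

8

There are 2^6 = 64 truth assignments over (p1, p2, p3, p4, p5, p6).
Split on p5. With p5 = True, the clauses containing p5 are satisfied and ¬p5 drops from the rest; 4 of the 2^5 = 32 assignments to the other variables satisfy what remains.
With p5 = False, by the same count on the reduced clause set, 4 assignments work.
Total: 4 + 4 = 8.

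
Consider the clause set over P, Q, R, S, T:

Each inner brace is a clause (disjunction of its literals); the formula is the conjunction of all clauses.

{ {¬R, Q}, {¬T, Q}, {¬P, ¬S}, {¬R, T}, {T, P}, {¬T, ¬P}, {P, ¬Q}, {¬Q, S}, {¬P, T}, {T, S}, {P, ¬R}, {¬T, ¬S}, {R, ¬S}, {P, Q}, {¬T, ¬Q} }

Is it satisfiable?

No

Branch on R: set R = False.
Unit clause (¬S) forces S = False.
Unit clause (¬Q) forces Q = False.
Unit clause (¬T) forces T = False.
But (T) is also a unit clause — contradiction.
So R must be the other value — set R = True.
Unit clause (Q) forces Q = True.
Unit clause (T) forces T = True.
But (¬T) is also a unit clause — contradiction.
Neither R = True nor R = False works.
No assignment satisfies every clause.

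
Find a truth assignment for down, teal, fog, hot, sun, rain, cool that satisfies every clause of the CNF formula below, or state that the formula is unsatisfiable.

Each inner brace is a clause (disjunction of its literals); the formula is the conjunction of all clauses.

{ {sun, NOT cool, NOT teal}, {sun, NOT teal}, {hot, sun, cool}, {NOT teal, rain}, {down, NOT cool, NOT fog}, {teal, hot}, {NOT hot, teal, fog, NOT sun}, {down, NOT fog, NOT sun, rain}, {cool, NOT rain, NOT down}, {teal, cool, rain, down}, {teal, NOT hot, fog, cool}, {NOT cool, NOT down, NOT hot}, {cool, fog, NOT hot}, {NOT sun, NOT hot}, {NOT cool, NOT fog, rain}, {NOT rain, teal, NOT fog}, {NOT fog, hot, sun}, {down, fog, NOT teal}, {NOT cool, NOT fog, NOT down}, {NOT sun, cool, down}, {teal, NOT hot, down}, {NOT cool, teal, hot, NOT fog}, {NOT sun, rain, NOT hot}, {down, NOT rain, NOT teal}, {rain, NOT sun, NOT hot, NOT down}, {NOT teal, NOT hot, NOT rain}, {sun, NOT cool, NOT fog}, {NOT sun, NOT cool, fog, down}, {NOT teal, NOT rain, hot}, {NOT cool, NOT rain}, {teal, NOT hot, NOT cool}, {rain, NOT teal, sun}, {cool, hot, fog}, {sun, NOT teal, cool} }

Suppose sun = false.
Unit clause (NOT teal) forces teal = false.
Unit clause (hot) forces hot = true.
Unit clause (down) forces down = true.
Unit clause (NOT cool) forces cool = false.
Unit clause (NOT rain) forces rain = false.
Unit clause (fog) forces fog = true.
This assignment satisfies each clause.

down: true; teal: false; fog: true; hot: true; sun: false; rain: false; cool: false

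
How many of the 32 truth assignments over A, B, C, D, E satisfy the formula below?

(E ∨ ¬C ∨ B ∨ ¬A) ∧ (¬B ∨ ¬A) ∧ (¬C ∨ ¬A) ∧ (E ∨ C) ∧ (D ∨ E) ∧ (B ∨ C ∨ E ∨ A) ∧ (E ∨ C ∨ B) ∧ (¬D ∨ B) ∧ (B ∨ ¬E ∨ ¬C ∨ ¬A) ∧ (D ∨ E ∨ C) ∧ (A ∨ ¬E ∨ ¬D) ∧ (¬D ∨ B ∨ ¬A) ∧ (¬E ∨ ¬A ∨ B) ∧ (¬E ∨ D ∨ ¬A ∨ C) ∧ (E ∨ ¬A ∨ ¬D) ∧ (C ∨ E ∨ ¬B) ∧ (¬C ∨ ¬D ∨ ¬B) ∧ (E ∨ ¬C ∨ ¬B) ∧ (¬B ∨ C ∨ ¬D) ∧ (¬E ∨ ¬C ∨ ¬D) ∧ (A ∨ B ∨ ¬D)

4

There are 2^5 = 32 truth assignments over (A, B, C, D, E).
Split on E. With E = True, the clauses containing E are satisfied and ¬E drops from the rest; 4 of the 2^4 = 16 assignments to the other variables satisfy what remains.
With E = False, by the same count on the reduced clause set, 0 assignments work.
(One model: A=F, B=F, C=F, D=F, E=T.)
Total: 4 + 0 = 4.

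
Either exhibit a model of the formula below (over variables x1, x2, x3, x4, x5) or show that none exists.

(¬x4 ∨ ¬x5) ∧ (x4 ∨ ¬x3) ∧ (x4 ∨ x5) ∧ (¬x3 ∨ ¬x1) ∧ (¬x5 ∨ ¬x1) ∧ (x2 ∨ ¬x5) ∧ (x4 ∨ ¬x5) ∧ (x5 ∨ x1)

Try x4 = True.
(¬x5) alone gives x5 = False.
(x1) alone gives x1 = True.
(¬x3) alone gives x3 = False.
All clauses hold; x2 can take either value.

x1=True, x2=True, x3=False, x4=True, x5=False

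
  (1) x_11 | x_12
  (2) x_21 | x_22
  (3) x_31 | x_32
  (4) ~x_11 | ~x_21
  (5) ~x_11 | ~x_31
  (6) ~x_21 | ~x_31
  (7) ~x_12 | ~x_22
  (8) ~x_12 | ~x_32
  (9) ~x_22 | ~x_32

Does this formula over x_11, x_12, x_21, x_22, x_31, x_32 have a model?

Case x_11 = 1:
From the singleton clause (~x_21), x_21 = 0.
From the singleton clause (x_22), x_22 = 1.
From the singleton clause (~x_31), x_31 = 0.
From the singleton clause (x_32), x_32 = 1.
Now (~x_32) is unsatisfied and unit — conflict.
Undo x_11 and try x_11 = 0.
From the singleton clause (x_12), x_12 = 1.
From the singleton clause (~x_22), x_22 = 0.
From the singleton clause (x_21), x_21 = 1.
From the singleton clause (~x_31), x_31 = 0.
From the singleton clause (x_32), x_32 = 1.
Now (~x_32) is unsatisfied and unit — conflict.
Neither x_11 = 1 nor x_11 = 0 works.
No assignment satisfies every clause.

Unsatisfiable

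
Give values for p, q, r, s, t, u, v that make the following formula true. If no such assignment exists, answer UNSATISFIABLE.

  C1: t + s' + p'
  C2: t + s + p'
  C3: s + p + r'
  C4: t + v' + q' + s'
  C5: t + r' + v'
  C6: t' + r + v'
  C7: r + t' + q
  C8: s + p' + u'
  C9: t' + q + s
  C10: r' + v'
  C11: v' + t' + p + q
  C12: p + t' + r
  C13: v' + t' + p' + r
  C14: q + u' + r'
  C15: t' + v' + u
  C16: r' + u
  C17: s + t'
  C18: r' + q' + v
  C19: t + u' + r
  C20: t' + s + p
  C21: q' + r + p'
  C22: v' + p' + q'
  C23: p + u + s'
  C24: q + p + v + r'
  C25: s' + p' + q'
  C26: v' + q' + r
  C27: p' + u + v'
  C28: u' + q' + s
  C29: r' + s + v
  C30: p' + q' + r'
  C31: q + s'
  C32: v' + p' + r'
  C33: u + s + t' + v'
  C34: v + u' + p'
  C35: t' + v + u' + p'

p=0, q=1, r=0, s=0, t=0, u=0, v=0

Case r = 0:
Case t = 0:
The clause (u') is unit, so u = 0.
Case s = 0:
The clause (p') is unit, so p = 0.
Case v = 0:
No clause remains; q is free.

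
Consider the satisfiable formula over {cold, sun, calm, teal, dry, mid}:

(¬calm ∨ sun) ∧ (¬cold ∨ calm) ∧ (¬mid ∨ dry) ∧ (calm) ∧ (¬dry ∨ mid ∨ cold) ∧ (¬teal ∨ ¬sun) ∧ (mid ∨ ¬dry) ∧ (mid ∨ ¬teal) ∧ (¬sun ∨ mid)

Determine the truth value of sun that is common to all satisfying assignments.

True

Suppose sun = False.
The clause (¬calm) is unit, so calm = False.
But (calm) is also a unit clause — contradiction.
So every satisfying assignment has sun = True.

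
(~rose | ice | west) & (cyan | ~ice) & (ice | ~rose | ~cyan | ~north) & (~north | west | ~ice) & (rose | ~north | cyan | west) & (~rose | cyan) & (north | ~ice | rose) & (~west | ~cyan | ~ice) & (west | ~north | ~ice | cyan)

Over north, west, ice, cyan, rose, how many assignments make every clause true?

9

There are 2^5 = 32 truth assignments over (north, west, ice, cyan, rose).
Split on ice. With ice = 1, the clauses containing ice are satisfied and ~ice drops from the rest; 1 of the 2^4 = 16 assignments to the other variables satisfy what remains.
With ice = 0, by the same count on the reduced clause set, 8 assignments work.
(One model: north=F, west=F, ice=F, cyan=F, rose=F.)
Total: 1 + 8 = 9.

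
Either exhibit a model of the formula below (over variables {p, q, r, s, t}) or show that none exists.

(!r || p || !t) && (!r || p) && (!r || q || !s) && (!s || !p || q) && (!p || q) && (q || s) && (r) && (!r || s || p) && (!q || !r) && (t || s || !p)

UNSATISFIABLE

The clause (r) is unit, so r = true.
The clause (p) is unit, so p = true.
The clause (q) is unit, so q = true.
But (!q) is also a unit clause — contradiction.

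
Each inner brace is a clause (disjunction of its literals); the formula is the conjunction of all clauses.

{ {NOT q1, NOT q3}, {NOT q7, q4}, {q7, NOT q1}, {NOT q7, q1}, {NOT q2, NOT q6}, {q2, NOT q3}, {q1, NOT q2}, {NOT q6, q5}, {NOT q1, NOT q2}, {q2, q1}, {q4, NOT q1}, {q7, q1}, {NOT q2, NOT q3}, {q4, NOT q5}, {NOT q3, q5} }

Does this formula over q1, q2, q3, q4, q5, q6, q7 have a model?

Yes

Branch on q1: set q1 = true.
Unit clause (NOT q3) forces q3 = false.
Unit clause (q7) forces q7 = true.
Unit clause (q4) forces q4 = true.
Unit clause (NOT q2) forces q2 = false.
Branch on q6: set q6 = false.
Every clause is now satisfied; q5 is unconstrained.
A satisfying assignment: q1: true,  q2: false,  q3: false,  q4: true,  q5: true,  q6: false,  q7: true.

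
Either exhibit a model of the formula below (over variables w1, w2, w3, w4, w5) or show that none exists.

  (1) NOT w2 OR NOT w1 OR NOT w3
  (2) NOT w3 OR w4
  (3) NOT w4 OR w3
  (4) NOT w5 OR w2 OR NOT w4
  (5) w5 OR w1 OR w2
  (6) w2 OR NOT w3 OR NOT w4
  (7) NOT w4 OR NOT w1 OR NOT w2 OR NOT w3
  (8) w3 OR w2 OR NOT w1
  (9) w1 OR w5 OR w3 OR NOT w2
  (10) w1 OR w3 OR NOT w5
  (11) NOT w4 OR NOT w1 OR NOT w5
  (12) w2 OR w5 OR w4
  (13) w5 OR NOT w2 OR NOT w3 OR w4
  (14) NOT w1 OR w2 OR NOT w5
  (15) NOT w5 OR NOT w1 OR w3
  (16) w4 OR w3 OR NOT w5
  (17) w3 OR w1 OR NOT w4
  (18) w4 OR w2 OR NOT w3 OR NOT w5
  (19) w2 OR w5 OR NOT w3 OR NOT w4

w1: false; w2: true; w3: true; w4: true; w5: true

Case w3 = true:
From the singleton clause (w4), w4 = true.
From the singleton clause (w2), w2 = true.
From the singleton clause (NOT w1), w1 = false.
No clause remains; w5 is free.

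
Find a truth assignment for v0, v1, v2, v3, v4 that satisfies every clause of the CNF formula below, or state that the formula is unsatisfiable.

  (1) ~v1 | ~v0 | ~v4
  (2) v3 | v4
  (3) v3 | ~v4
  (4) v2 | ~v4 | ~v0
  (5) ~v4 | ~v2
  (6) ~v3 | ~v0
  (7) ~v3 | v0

UNSATISFIABLE

Branch on v3: set v3 = 1.
The clause (~v0) is unit, so v0 = 0.
That conflicts with the unit clause (v0).
That branch fails; take v3 = 0 instead.
The clause (v4) is unit, so v4 = 1.
That conflicts with the unit clause (~v4).
Either choice for v3 ends in contradiction.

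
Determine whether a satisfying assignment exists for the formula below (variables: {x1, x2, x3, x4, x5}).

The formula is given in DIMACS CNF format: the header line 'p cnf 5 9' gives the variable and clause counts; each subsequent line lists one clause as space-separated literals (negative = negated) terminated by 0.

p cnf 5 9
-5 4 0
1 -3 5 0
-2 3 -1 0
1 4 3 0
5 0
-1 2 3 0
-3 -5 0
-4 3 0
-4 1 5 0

No

From the singleton clause (x5), x5 = True.
From the singleton clause (x4), x4 = True.
From the singleton clause (¬x3), x3 = False.
That conflicts with the unit clause (x3).
No assignment satisfies every clause.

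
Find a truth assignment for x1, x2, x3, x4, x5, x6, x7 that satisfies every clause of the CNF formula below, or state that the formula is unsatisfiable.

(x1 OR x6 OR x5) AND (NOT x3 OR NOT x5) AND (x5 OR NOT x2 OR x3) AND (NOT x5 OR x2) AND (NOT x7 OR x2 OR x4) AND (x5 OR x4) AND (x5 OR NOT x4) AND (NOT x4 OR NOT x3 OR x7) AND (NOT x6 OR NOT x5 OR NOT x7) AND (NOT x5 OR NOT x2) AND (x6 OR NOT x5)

Suppose x3 = false.
Suppose x5 = true.
Unit clause (x2) forces x2 = true.
Now (NOT x2) is unsatisfied and unit — conflict.
So x5 must be the other value — set x5 = false.
Unit clause (NOT x2) forces x2 = false.
Unit clause (x4) forces x4 = true.
Now (NOT x4) is unsatisfied and unit — conflict.
Either choice for x5 ends in contradiction.
So x3 must be the other value — set x3 = true.
Unit clause (NOT x5) forces x5 = false.
Unit clause (x4) forces x4 = true.
Now (NOT x4) is unsatisfied and unit — conflict.
Either choice for x3 ends in contradiction.

UNSATISFIABLE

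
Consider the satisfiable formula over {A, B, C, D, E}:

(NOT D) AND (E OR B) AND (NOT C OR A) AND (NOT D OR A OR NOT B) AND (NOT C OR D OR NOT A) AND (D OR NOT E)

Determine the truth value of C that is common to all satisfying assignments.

False

Suppose C = true.
(NOT D) alone gives D = false.
(A) alone gives A = true.
That conflicts with the unit clause (NOT A).
So every satisfying assignment has C = False.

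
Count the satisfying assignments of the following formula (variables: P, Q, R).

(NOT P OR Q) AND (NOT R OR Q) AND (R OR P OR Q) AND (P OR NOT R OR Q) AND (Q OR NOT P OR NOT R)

4

There are 2^3 = 8 truth assignments over (P, Q, R).
Split on Q. With Q = true, the clauses containing Q are satisfied and NOT Q drops from the rest; 4 of the 2^2 = 4 assignments to the other variables satisfy what remains.
With Q = false, by the same count on the reduced clause set, 0 assignments work.
(One model: P=F, Q=T, R=F.)
Total: 4 + 0 = 4.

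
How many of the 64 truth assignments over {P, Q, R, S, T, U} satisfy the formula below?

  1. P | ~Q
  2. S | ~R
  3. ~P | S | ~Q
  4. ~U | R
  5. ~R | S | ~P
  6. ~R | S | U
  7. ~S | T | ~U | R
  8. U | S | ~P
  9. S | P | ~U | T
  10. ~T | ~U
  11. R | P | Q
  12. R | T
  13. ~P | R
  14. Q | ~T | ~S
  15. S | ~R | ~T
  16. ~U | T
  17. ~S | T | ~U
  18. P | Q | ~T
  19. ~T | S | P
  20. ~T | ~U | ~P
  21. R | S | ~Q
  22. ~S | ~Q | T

3

There are 2^6 = 64 truth assignments over (P, Q, R, S, T, U).
Split on Q. With Q = 1, the clauses containing Q are satisfied and ~Q drops from the rest; 1 of the 2^5 = 32 assignments to the other variables satisfy what remains.
With Q = 0, by the same count on the reduced clause set, 2 assignments work.
Total: 1 + 2 = 3.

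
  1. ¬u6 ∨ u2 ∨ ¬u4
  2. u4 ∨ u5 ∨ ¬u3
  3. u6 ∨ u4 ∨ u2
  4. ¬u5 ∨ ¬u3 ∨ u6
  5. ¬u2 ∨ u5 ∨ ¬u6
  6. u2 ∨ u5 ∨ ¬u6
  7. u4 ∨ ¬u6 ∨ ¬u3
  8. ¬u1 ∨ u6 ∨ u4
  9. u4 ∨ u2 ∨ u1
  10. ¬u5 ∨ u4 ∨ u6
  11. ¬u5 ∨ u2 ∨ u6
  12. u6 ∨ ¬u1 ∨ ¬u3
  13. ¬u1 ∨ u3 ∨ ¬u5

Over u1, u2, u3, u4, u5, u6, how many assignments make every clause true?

12

There are 2^6 = 64 truth assignments over (u1, u2, u3, u4, u5, u6).
Split on u3. With u3 = True, the clauses containing u3 are satisfied and ¬u3 drops from the rest; 4 of the 2^5 = 32 assignments to the other variables satisfy what remains.
With u3 = False, by the same count on the reduced clause set, 8 assignments work.
(One model: u1=F, u2=F, u3=F, u4=T, u5=F, u6=F.)
Total: 4 + 8 = 12.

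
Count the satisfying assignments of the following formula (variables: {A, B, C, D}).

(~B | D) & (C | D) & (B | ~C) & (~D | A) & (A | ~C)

3

There are 2^4 = 16 truth assignments over (A, B, C, D).
Split on A. With A = 1, the clauses containing A are satisfied and ~A drops from the rest; 3 of the 2^3 = 8 assignments to the other variables satisfy what remains.
With A = 0, by the same count on the reduced clause set, 0 assignments work.
(One model: A=T, B=F, C=F, D=T.)
Total: 3 + 0 = 3.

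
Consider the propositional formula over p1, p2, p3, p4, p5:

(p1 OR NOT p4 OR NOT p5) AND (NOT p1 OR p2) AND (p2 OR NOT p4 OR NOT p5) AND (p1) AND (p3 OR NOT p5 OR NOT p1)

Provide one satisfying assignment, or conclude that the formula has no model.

The clause (p1) is unit, so p1 = true.
The clause (p2) is unit, so p2 = true.
Case p3 = false:
The clause (NOT p5) is unit, so p5 = false.
All clauses hold; p4 can take either value.

p1=true,  p2=true,  p3=false,  p4=true,  p5=false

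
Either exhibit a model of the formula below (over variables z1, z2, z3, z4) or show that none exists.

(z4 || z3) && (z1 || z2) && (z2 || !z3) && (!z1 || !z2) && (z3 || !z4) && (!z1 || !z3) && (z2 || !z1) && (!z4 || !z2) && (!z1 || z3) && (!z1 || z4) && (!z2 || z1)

UNSATISFIABLE

Branch on z4: set z4 = true.
The clause (z3) is unit, so z3 = true.
The clause (z2) is unit, so z2 = true.
Now (!z2) is unsatisfied and unit — conflict.
Undo z4 and try z4 = false.
The clause (z3) is unit, so z3 = true.
The clause (z2) is unit, so z2 = true.
The clause (!z1) is unit, so z1 = false.
Now (z1) is unsatisfied and unit — conflict.
Both values of z4 lead to a conflict.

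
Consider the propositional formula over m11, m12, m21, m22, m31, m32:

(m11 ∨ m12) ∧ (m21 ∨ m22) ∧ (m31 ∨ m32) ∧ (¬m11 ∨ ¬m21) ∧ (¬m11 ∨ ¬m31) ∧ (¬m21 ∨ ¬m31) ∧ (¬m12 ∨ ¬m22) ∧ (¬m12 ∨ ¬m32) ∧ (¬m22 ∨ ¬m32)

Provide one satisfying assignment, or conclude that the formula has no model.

UNSATISFIABLE

Try m11 = True.
Unit clause (¬m21) forces m21 = False.
Unit clause (m22) forces m22 = True.
Unit clause (¬m31) forces m31 = False.
Unit clause (m32) forces m32 = True.
Now (¬m32) is unsatisfied and unit — conflict.
That branch fails; take m11 = False instead.
Unit clause (m12) forces m12 = True.
Unit clause (¬m22) forces m22 = False.
Unit clause (m21) forces m21 = True.
Unit clause (¬m31) forces m31 = False.
Unit clause (m32) forces m32 = True.
Now (¬m32) is unsatisfied and unit — conflict.
Either choice for m11 ends in contradiction.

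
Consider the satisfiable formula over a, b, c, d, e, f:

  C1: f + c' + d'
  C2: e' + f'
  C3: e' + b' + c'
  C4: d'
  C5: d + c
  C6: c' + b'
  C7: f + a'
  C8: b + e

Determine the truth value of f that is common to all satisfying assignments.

Suppose f = 1.
The clause (e') is unit, so e = 0.
The clause (d') is unit, so d = 0.
The clause (c) is unit, so c = 1.
The clause (b') is unit, so b = 0.
Now (b) is unsatisfied and unit — conflict.
So every satisfying assignment has f = False.

False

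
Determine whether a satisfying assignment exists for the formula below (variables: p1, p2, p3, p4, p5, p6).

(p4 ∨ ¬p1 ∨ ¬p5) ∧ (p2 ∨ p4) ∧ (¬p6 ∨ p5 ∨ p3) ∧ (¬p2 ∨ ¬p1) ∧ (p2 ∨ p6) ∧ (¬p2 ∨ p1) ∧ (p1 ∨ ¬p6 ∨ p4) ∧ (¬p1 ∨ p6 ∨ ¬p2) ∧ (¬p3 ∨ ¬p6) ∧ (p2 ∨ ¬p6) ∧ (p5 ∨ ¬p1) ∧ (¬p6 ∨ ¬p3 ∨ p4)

No

Suppose p2 = True.
Unit clause (¬p1) forces p1 = False.
But (p1) is also a unit clause — contradiction.
That branch fails; take p2 = False instead.
Unit clause (p4) forces p4 = True.
Unit clause (p6) forces p6 = True.
But (¬p6) is also a unit clause — contradiction.
Both values of p2 lead to a conflict.
No assignment satisfies every clause.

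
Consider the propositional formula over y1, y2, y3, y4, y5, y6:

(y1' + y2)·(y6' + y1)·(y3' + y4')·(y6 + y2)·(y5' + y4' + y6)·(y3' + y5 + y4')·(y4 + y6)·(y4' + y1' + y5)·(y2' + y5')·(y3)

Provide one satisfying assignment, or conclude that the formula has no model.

(y3) alone gives y3 = 1.
(y4') alone gives y4 = 0.
(y6) alone gives y6 = 1.
(y1) alone gives y1 = 1.
(y2) alone gives y2 = 1.
(y5') alone gives y5 = 0.
This assignment satisfies each clause.

y1=1; y2=1; y3=1; y4=0; y5=0; y6=1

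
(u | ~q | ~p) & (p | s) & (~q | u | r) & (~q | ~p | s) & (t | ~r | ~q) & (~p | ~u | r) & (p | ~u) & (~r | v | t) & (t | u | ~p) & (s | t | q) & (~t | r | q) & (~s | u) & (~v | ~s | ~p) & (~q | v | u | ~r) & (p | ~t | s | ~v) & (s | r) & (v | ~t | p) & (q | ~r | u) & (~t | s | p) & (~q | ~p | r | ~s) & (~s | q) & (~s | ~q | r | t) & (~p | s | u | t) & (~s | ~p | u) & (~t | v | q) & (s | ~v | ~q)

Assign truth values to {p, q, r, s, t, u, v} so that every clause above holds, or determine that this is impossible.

Suppose p = 1.
Suppose u = 1.
Unit clause (r) forces r = 1.
Suppose q = 1.
Unit clause (s) forces s = 1.
Unit clause (t) forces t = 1.
Unit clause (~v) forces v = 0.
All clauses are satisfied.

p: 1, q: 1, r: 1, s: 1, t: 1, u: 1, v: 0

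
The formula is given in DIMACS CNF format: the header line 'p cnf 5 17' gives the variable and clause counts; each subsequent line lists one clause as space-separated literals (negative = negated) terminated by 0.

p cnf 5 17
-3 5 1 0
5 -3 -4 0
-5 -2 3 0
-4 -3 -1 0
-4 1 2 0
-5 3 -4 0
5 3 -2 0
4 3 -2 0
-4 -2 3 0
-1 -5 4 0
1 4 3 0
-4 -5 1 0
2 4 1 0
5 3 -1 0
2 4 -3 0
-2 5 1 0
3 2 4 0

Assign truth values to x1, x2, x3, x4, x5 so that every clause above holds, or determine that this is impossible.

Case x3 = True:
Case x5 = True:
Case x4 = False:
From the singleton clause (¬x1), x1 = False.
From the singleton clause (x2), x2 = True.
This assignment satisfies each clause.

x1: False; x2: True; x3: True; x4: False; x5: True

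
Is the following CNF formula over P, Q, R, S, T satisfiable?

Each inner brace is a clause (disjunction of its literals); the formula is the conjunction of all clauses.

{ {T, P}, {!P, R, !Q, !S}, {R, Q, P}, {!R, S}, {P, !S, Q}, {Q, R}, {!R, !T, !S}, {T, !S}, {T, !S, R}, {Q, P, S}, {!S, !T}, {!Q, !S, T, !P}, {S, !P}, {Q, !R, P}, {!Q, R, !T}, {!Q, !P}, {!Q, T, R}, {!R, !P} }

Case T = true:
The clause (!S) is unit, so S = false.
The clause (!R) is unit, so R = false.
The clause (Q) is unit, so Q = true.
Now (!Q) is unsatisfied and unit — conflict.
Undo T and try T = false.
The clause (P) is unit, so P = true.
The clause (!S) is unit, so S = false.
Now (S) is unsatisfied and unit — conflict.
Both values of T lead to a conflict.
No assignment satisfies every clause.

No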